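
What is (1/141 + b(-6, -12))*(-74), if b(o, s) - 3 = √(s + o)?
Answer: -31376/141 - 222*I*√2 ≈ -222.52 - 313.96*I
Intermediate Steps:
b(o, s) = 3 + √(o + s) (b(o, s) = 3 + √(s + o) = 3 + √(o + s))
(1/141 + b(-6, -12))*(-74) = (1/141 + (3 + √(-6 - 12)))*(-74) = (1/141 + (3 + √(-18)))*(-74) = (1/141 + (3 + 3*I*√2))*(-74) = (424/141 + 3*I*√2)*(-74) = -31376/141 - 222*I*√2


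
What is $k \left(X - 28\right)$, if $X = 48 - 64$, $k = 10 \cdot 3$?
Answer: $-1320$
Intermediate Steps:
$k = 30$
$X = -16$ ($X = 48 - 64 = -16$)
$k \left(X - 28\right) = 30 \left(-16 - 28\right) = 30 \left(-44\right) = -1320$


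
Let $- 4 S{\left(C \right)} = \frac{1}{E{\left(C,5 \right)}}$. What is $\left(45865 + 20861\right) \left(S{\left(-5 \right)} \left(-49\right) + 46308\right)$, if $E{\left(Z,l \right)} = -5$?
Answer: $\frac{30897841293}{10} \approx 3.0898 \cdot 10^{9}$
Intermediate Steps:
$S{\left(C \right)} = \frac{1}{20}$ ($S{\left(C \right)} = - \frac{1}{4 \left(-5\right)} = \left(- \frac{1}{4}\right) \left(- \frac{1}{5}\right) = \frac{1}{20}$)
$\left(45865 + 20861\right) \left(S{\left(-5 \right)} \left(-49\right) + 46308\right) = \left(45865 + 20861\right) \left(\frac{1}{20} \left(-49\right) + 46308\right) = 66726 \left(- \frac{49}{20} + 46308\right) = 66726 \cdot \frac{926111}{20} = \frac{30897841293}{10}$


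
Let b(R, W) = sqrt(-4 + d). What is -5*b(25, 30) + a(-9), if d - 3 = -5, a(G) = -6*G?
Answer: 54 - 5*I*sqrt(6) ≈ 54.0 - 12.247*I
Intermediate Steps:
d = -2 (d = 3 - 5 = -2)
b(R, W) = I*sqrt(6) (b(R, W) = sqrt(-4 - 2) = sqrt(-6) = I*sqrt(6))
-5*b(25, 30) + a(-9) = -5*I*sqrt(6) - 6*(-9) = -5*I*sqrt(6) + 54 = 54 - 5*I*sqrt(6)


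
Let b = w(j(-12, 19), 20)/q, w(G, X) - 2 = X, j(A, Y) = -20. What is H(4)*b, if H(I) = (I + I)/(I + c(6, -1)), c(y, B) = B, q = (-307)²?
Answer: 176/282747 ≈ 0.00062246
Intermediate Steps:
q = 94249
H(I) = 2*I/(-1 + I) (H(I) = (I + I)/(I - 1) = (2*I)/(-1 + I) = 2*I/(-1 + I))
w(G, X) = 2 + X
b = 22/94249 (b = (2 + 20)/94249 = 22*(1/94249) = 22/94249 ≈ 0.00023342)
H(4)*b = (2*4/(-1 + 4))*(22/94249) = (2*4/3)*(22/94249) = (2*4*(⅓))*(22/94249) = (8/3)*(22/94249) = 176/282747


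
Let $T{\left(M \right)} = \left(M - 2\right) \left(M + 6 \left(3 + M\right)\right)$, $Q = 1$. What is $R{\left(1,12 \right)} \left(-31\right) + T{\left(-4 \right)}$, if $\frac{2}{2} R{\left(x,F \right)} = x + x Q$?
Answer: $-2$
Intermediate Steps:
$R{\left(x,F \right)} = 2 x$ ($R{\left(x,F \right)} = x + x 1 = x + x = 2 x$)
$T{\left(M \right)} = \left(-2 + M\right) \left(18 + 7 M\right)$ ($T{\left(M \right)} = \left(-2 + M\right) \left(M + \left(18 + 6 M\right)\right) = \left(-2 + M\right) \left(18 + 7 M\right)$)
$R{\left(1,12 \right)} \left(-31\right) + T{\left(-4 \right)} = 2 \cdot 1 \left(-31\right) + \left(-36 + 4 \left(-4\right) + 7 \left(-4\right)^{2}\right) = 2 \left(-31\right) - -60 = -62 - -60 = -62 + 60 = -2$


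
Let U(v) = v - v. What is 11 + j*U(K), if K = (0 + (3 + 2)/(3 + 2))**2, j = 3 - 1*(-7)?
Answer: 11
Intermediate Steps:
j = 10 (j = 3 + 7 = 10)
K = 1 (K = (0 + 5/5)**2 = (0 + 5*(1/5))**2 = (0 + 1)**2 = 1**2 = 1)
U(v) = 0
11 + j*U(K) = 11 + 10*0 = 11 + 0 = 11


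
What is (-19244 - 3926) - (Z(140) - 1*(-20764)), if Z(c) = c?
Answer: -44074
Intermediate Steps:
(-19244 - 3926) - (Z(140) - 1*(-20764)) = (-19244 - 3926) - (140 - 1*(-20764)) = -23170 - (140 + 20764) = -23170 - 1*20904 = -23170 - 20904 = -44074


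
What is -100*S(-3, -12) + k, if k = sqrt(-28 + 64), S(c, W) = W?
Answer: 1206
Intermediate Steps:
k = 6 (k = sqrt(36) = 6)
-100*S(-3, -12) + k = -100*(-12) + 6 = 1200 + 6 = 1206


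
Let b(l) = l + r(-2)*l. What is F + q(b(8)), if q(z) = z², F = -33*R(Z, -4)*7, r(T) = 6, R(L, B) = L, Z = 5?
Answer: 1981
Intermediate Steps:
b(l) = 7*l (b(l) = l + 6*l = 7*l)
F = -1155 (F = -33*5*7 = -165*7 = -1155)
F + q(b(8)) = -1155 + (7*8)² = -1155 + 56² = -1155 + 3136 = 1981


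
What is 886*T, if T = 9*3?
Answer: 23922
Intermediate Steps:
T = 27
886*T = 886*27 = 23922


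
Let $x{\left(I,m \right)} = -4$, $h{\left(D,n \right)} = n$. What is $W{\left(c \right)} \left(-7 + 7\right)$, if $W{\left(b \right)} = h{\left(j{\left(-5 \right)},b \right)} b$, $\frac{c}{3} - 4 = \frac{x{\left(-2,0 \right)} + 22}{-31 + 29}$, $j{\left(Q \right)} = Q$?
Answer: $0$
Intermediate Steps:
$c = -15$ ($c = 12 + 3 \frac{-4 + 22}{-31 + 29} = 12 + 3 \frac{18}{-2} = 12 + 3 \cdot 18 \left(- \frac{1}{2}\right) = 12 + 3 \left(-9\right) = 12 - 27 = -15$)
$W{\left(b \right)} = b^{2}$ ($W{\left(b \right)} = b b = b^{2}$)
$W{\left(c \right)} \left(-7 + 7\right) = \left(-15\right)^{2} \left(-7 + 7\right) = 225 \cdot 0 = 0$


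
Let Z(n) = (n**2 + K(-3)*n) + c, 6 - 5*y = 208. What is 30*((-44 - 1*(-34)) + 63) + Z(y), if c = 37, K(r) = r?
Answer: 84509/25 ≈ 3380.4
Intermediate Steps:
y = -202/5 (y = 6/5 - 1/5*208 = 6/5 - 208/5 = -202/5 ≈ -40.400)
Z(n) = 37 + n**2 - 3*n (Z(n) = (n**2 - 3*n) + 37 = 37 + n**2 - 3*n)
30*((-44 - 1*(-34)) + 63) + Z(y) = 30*((-44 - 1*(-34)) + 63) + (37 + (-202/5)**2 - 3*(-202/5)) = 30*((-44 + 34) + 63) + (37 + 40804/25 + 606/5) = 30*(-10 + 63) + 44759/25 = 30*53 + 44759/25 = 1590 + 44759/25 = 84509/25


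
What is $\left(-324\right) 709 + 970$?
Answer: $-228746$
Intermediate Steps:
$\left(-324\right) 709 + 970 = -229716 + 970 = -228746$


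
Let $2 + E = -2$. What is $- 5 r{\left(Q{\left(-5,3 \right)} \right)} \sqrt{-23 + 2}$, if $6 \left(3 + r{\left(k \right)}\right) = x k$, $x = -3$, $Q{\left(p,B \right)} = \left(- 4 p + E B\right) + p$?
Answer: $\frac{45 i \sqrt{21}}{2} \approx 103.11 i$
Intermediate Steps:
$E = -4$ ($E = -2 - 2 = -4$)
$Q{\left(p,B \right)} = - 4 B - 3 p$ ($Q{\left(p,B \right)} = \left(- 4 p - 4 B\right) + p = \left(- 4 B - 4 p\right) + p = - 4 B - 3 p$)
$r{\left(k \right)} = -3 - \frac{k}{2}$ ($r{\left(k \right)} = -3 + \frac{\left(-3\right) k}{6} = -3 - \frac{k}{2}$)
$- 5 r{\left(Q{\left(-5,3 \right)} \right)} \sqrt{-23 + 2} = - 5 \left(-3 - \frac{\left(-4\right) 3 - -15}{2}\right) \sqrt{-23 + 2} = - 5 \left(-3 - \frac{-12 + 15}{2}\right) \sqrt{-21} = - 5 \left(-3 - \frac{3}{2}\right) i \sqrt{21} = \left(-5\right) \left(- \frac{9}{2}\right) i \sqrt{21} = \frac{45 i \sqrt{21}}{2}$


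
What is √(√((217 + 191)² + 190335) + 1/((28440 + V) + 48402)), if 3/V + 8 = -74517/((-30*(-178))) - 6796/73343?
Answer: √(70732308608757095366742 + 5435202433428894275722626244*√356799)/73723825412338 ≈ 24.440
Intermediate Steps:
V = -130550540/959422659 (V = 3/(-8 + (-74517/((-30*(-178))) - 6796/73343)) = 3/(-8 + (-74517/5340 - 6796*1/73343)) = 3/(-8 + (-74517*1/5340 - 6796/73343)) = 3/(-8 + (-24839/1780 - 6796/73343)) = 3/(-8 - 1833863657/130550540) = 3/(-2878267977/130550540) = 3*(-130550540/2878267977) = -130550540/959422659 ≈ -0.13607)
√(√((217 + 191)² + 190335) + 1/((28440 + V) + 48402)) = √(√((217 + 191)² + 190335) + 1/((28440 - 130550540/959422659) + 48402)) = √(√(408² + 190335) + 1/(27285849871420/959422659 + 48402)) = √(√(166464 + 190335) + 1/(73723825412338/959422659)) = √(√356799 + 959422659/73723825412338) = √(959422659/73723825412338 + √356799)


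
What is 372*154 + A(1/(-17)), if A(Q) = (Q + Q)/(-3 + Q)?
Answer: 1489489/26 ≈ 57288.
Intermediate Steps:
A(Q) = 2*Q/(-3 + Q) (A(Q) = (2*Q)/(-3 + Q) = 2*Q/(-3 + Q))
372*154 + A(1/(-17)) = 372*154 + 2/(-17*(-3 + 1/(-17))) = 57288 + 2*(-1/17)/(-3 - 1/17) = 57288 + 2*(-1/17)/(-52/17) = 57288 + 2*(-1/17)*(-17/52) = 57288 + 1/26 = 1489489/26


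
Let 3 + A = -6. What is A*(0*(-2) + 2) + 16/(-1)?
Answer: -34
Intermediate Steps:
A = -9 (A = -3 - 6 = -9)
A*(0*(-2) + 2) + 16/(-1) = -9*(0*(-2) + 2) + 16/(-1) = -9*(0 + 2) + 16*(-1) = -9*2 - 16 = -18 - 16 = -34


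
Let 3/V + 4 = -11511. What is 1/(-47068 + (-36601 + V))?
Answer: -11515/963448538 ≈ -1.1952e-5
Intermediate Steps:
V = -3/11515 (V = 3/(-4 - 11511) = 3/(-11515) = 3*(-1/11515) = -3/11515 ≈ -0.00026053)
1/(-47068 + (-36601 + V)) = 1/(-47068 + (-36601 - 3/11515)) = 1/(-47068 - 421460518/11515) = 1/(-963448538/11515) = -11515/963448538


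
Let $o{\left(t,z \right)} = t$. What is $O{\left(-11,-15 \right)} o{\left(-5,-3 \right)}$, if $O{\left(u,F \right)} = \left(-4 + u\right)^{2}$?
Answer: $-1125$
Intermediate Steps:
$O{\left(-11,-15 \right)} o{\left(-5,-3 \right)} = \left(-4 - 11\right)^{2} \left(-5\right) = \left(-15\right)^{2} \left(-5\right) = 225 \left(-5\right) = -1125$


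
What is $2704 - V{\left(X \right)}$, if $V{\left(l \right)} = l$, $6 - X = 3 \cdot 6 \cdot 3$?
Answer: $2752$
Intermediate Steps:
$X = -48$ ($X = 6 - 3 \cdot 6 \cdot 3 = 6 - 18 \cdot 3 = 6 - 54 = -48$)
$2704 - V{\left(X \right)} = 2704 - -48 = 2704 + 48 = 2752$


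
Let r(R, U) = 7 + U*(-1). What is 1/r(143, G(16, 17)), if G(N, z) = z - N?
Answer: ⅙ ≈ 0.16667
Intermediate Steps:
r(R, U) = 7 - U
1/r(143, G(16, 17)) = 1/(7 - (17 - 1*16)) = 1/(7 - (17 - 16)) = 1/(7 - 1*1) = 1/(7 - 1) = 1/6 = ⅙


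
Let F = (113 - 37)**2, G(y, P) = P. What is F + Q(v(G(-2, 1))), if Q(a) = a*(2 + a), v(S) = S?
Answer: 5779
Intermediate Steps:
F = 5776 (F = 76**2 = 5776)
F + Q(v(G(-2, 1))) = 5776 + 1*(2 + 1) = 5776 + 1*3 = 5776 + 3 = 5779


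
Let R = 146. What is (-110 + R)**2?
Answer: 1296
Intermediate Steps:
(-110 + R)**2 = (-110 + 146)**2 = 36**2 = 1296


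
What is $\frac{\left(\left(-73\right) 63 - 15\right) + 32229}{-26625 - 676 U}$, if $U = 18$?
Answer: $- \frac{9205}{12931} \approx -0.71185$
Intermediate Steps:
$\frac{\left(\left(-73\right) 63 - 15\right) + 32229}{-26625 - 676 U} = \frac{\left(\left(-73\right) 63 - 15\right) + 32229}{-26625 - 12168} = \frac{\left(-4599 - 15\right) + 32229}{-26625 - 12168} = \frac{-4614 + 32229}{-38793} = 27615 \left(- \frac{1}{38793}\right) = - \frac{9205}{12931}$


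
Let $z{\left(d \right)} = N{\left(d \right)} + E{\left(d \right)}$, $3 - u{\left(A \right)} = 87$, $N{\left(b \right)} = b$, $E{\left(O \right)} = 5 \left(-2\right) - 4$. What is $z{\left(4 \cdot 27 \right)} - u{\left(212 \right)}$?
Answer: $178$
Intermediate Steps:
$E{\left(O \right)} = -14$ ($E{\left(O \right)} = -10 - 4 = -14$)
$u{\left(A \right)} = -84$ ($u{\left(A \right)} = 3 - 87 = -84$)
$z{\left(d \right)} = -14 + d$ ($z{\left(d \right)} = d - 14 = -14 + d$)
$z{\left(4 \cdot 27 \right)} - u{\left(212 \right)} = \left(-14 + 4 \cdot 27\right) - -84 = \left(-14 + 108\right) + 84 = 94 + 84 = 178$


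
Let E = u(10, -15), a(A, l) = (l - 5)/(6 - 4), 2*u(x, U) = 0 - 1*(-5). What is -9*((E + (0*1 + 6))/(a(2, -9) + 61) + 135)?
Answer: -14597/12 ≈ -1216.4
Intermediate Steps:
u(x, U) = 5/2 (u(x, U) = (0 - 1*(-5))/2 = (0 + 5)/2 = (½)*5 = 5/2)
a(A, l) = -5/2 + l/2 (a(A, l) = (-5 + l)/2 = (-5 + l)*(½) = -5/2 + l/2)
E = 5/2 ≈ 2.5000
-9*((E + (0*1 + 6))/(a(2, -9) + 61) + 135) = -9*((5/2 + (0*1 + 6))/((-5/2 + (½)*(-9)) + 61) + 135) = -9*((5/2 + (0 + 6))/((-5/2 - 9/2) + 61) + 135) = -9*((5/2 + 6)/(-7 + 61) + 135) = -9*((17/2)/54 + 135) = -9*((17/2)*(1/54) + 135) = -9*(17/108 + 135) = -9*14597/108 = -14597/12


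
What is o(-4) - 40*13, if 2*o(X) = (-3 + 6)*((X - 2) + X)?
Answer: -535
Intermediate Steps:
o(X) = -3 + 3*X (o(X) = ((-3 + 6)*((X - 2) + X))/2 = (3*((-2 + X) + X))/2 = (3*(-2 + 2*X))/2 = (-6 + 6*X)/2 = -3 + 3*X)
o(-4) - 40*13 = (-3 + 3*(-4)) - 40*13 = (-3 - 12) - 520 = -15 - 520 = -535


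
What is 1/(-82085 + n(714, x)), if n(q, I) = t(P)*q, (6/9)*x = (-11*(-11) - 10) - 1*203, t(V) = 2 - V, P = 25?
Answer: -1/98507 ≈ -1.0152e-5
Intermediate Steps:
x = -138 (x = 3*((-11*(-11) - 10) - 1*203)/2 = 3*((121 - 10) - 203)/2 = 3*(111 - 203)/2 = (3/2)*(-92) = -138)
n(q, I) = -23*q (n(q, I) = (2 - 1*25)*q = (2 - 25)*q = -23*q)
1/(-82085 + n(714, x)) = 1/(-82085 - 23*714) = 1/(-82085 - 16422) = 1/(-98507) = -1/98507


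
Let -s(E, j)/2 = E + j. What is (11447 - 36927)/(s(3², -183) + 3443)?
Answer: -25480/3791 ≈ -6.7212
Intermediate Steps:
s(E, j) = -2*E - 2*j (s(E, j) = -2*(E + j) = -2*E - 2*j)
(11447 - 36927)/(s(3², -183) + 3443) = (11447 - 36927)/((-2*3² - 2*(-183)) + 3443) = -25480/((-2*9 + 366) + 3443) = -25480/((-18 + 366) + 3443) = -25480/(348 + 3443) = -25480/3791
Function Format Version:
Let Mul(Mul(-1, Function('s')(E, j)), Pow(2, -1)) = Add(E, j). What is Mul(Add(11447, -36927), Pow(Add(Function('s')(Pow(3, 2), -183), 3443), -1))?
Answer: Rational(-25480, 3791) ≈ -6.7212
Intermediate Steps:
Function('s')(E, j) = Add(Mul(-2, E), Mul(-2, j)) (Function('s')(E, j) = Mul(-2, Add(E, j)) = Add(Mul(-2, E), Mul(-2, j)))
Mul(Add(11447, -36927), Pow(Add(Function('s')(Pow(3, 2), -183), 3443), -1)) = Mul(Add(11447, -36927), Pow(Add(Add(Mul(-2, Pow(3, 2)), Mul(-2, -183)), 3443), -1)) = Mul(-25480, Pow(Add(Add(Mul(-2, 9), 366), 3443), -1)) = Mul(-25480, Pow(Add(Add(-18, 366), 3443), -1)) = Mul(-25480, Pow(Add(348, 3443), -1)) = Mul(-25480, Pow(3791, -1)) = Mul(-25480, Rational(1, 3791)) = Rational(-25480, 3791)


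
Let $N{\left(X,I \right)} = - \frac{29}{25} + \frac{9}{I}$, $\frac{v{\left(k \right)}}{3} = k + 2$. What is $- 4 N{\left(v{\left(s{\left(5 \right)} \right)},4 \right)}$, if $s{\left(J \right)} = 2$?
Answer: $- \frac{109}{25} \approx -4.36$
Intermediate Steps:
$v{\left(k \right)} = 6 + 3 k$ ($v{\left(k \right)} = 3 \left(k + 2\right) = 3 \left(2 + k\right) = 6 + 3 k$)
$N{\left(X,I \right)} = - \frac{29}{25} + \frac{9}{I}$ ($N{\left(X,I \right)} = \left(-29\right) \frac{1}{25} + \frac{9}{I} = - \frac{29}{25} + \frac{9}{I}$)
$- 4 N{\left(v{\left(s{\left(5 \right)} \right)},4 \right)} = - 4 \left(- \frac{29}{25} + \frac{9}{4}\right) = \left(-4\right) \frac{109}{100} = - \frac{109}{25}$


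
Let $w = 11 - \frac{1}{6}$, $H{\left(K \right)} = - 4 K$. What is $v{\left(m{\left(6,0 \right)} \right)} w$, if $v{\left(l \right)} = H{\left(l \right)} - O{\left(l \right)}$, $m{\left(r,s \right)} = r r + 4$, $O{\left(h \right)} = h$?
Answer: $- \frac{6500}{3} \approx -2166.7$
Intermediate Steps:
$w = \frac{65}{6}$ ($w = 11 - \frac{1}{6} = \frac{65}{6} \approx 10.833$)
$m{\left(r,s \right)} = 4 + r^{2}$ ($m{\left(r,s \right)} = r^{2} + 4 = 4 + r^{2}$)
$v{\left(l \right)} = - 5 l$ ($v{\left(l \right)} = - 4 l - l = - 5 l$)
$v{\left(m{\left(6,0 \right)} \right)} w = - 5 \left(4 + 6^{2}\right) \frac{65}{6} = - 5 \left(4 + 36\right) \frac{65}{6} = \left(-5\right) 40 \cdot \frac{65}{6} = \left(-200\right) \frac{65}{6} = - \frac{6500}{3}$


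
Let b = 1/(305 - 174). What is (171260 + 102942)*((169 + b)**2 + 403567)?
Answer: 2033425241201174/17161 ≈ 1.1849e+11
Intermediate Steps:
b = 1/131 ≈ 0.0076336
(171260 + 102942)*((169 + b)**2 + 403567) = (171260 + 102942)*((169 + 1/131)**2 + 403567) = 274202*((22140/131)**2 + 403567) = 274202*(490179600/17161 + 403567) = 274202*(7415792887/17161) = 2033425241201174/17161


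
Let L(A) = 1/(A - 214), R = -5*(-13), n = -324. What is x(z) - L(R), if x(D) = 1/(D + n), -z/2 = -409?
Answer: 643/73606 ≈ 0.0087357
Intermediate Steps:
z = 818 (z = -2*(-409) = 818)
R = 65
L(A) = 1/(-214 + A)
x(D) = 1/(-324 + D) (x(D) = 1/(D - 324) = 1/(-324 + D))
x(z) - L(R) = 1/(-324 + 818) - 1/(-214 + 65) = 1/494 - 1/(-149) = 1/494 - 1*(-1/149) = 1/494 + 1/149 = 643/73606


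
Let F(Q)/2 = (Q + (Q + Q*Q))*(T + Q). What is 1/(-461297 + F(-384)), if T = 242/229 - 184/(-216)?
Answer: -2061/231981497149 ≈ -8.8843e-9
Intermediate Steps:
T = 11801/6183 (T = 242*(1/229) - 184*(-1/216) = 242/229 + 23/27 = 11801/6183 ≈ 1.9086)
F(Q) = 2*(11801/6183 + Q)*(Q**2 + 2*Q) (F(Q) = 2*((Q + (Q + Q*Q))*(11801/6183 + Q)) = 2*((Q + (Q + Q**2))*(11801/6183 + Q)) = 2*((Q**2 + 2*Q)*(11801/6183 + Q)) = 2*((11801/6183 + Q)*(Q**2 + 2*Q)) = 2*(11801/6183 + Q)*(Q**2 + 2*Q))
1/(-461297 + F(-384)) = 1/(-461297 + (2/6183)*(-384)*(23602 + 6183*(-384)**2 + 24167*(-384))) = 1/(-461297 + (2/6183)*(-384)*(23602 + 6183*147456 - 9280128)) = 1/(-461297 + (2/6183)*(-384)*(23602 + 911720448 - 9280128)) = 1/(-461297 + (2/6183)*(-384)*902463922) = 1/(-461297 - 231030764032/2061) = 1/(-231981497149/2061) = -2061/231981497149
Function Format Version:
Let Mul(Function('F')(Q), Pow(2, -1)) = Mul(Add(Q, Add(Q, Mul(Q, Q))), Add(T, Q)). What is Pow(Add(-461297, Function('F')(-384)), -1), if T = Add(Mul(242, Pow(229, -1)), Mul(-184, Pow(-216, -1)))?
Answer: Rational(-2061, 231981497149) ≈ -8.8843e-9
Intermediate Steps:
T = Rational(11801, 6183) (T = Add(Mul(242, Rational(1, 229)), Mul(-184, Rational(-1, 216))) = Add(Rational(242, 229), Rational(23, 27)) = Rational(11801, 6183) ≈ 1.9086)
Function('F')(Q) = Mul(2, Add(Rational(11801, 6183), Q), Add(Pow(Q, 2), Mul(2, Q))) (Function('F')(Q) = Mul(2, Mul(Add(Q, Add(Q, Mul(Q, Q))), Add(Rational(11801, 6183), Q))) = Mul(2, Mul(Add(Q, Add(Q, Pow(Q, 2))), Add(Rational(11801, 6183), Q))) = Mul(2, Mul(Add(Pow(Q, 2), Mul(2, Q)), Add(Rational(11801, 6183), Q))) = Mul(2, Mul(Add(Rational(11801, 6183), Q), Add(Pow(Q, 2), Mul(2, Q)))) = Mul(2, Add(Rational(11801, 6183), Q), Add(Pow(Q, 2), Mul(2, Q))))
Pow(Add(-461297, Function('F')(-384)), -1) = Pow(Add(-461297, Mul(Rational(2, 6183), -384, Add(23602, Mul(6183, Pow(-384, 2)), Mul(24167, -384)))), -1) = Pow(Add(-461297, Mul(Rational(2, 6183), -384, Add(23602, Mul(6183, 147456), -9280128))), -1) = Pow(Add(-461297, Mul(Rational(2, 6183), -384, Add(23602, 911720448, -9280128))), -1) = Pow(Add(-461297, Mul(Rational(2, 6183), -384, 902463922)), -1) = Pow(Add(-461297, Rational(-231030764032, 2061)), -1) = Pow(Rational(-231981497149, 2061), -1) = Rational(-2061, 231981497149)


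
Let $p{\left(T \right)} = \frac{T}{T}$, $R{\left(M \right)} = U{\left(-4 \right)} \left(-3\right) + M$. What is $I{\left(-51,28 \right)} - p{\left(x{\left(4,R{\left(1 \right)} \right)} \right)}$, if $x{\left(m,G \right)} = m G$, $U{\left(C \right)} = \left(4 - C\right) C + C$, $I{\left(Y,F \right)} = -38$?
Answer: $-39$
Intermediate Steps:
$U{\left(C \right)} = C + C \left(4 - C\right)$ ($U{\left(C \right)} = C \left(4 - C\right) + C = C + C \left(4 - C\right)$)
$R{\left(M \right)} = 108 + M$ ($R{\left(M \right)} = - 4 \left(5 - -4\right) \left(-3\right) + M = - 4 \left(5 + 4\right) \left(-3\right) + M = \left(-4\right) 9 \left(-3\right) + M = \left(-36\right) \left(-3\right) + M = 108 + M$)
$x{\left(m,G \right)} = G m$
$p{\left(T \right)} = 1$
$I{\left(-51,28 \right)} - p{\left(x{\left(4,R{\left(1 \right)} \right)} \right)} = -38 - 1 = -39$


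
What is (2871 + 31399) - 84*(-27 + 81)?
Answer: 29734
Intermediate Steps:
(2871 + 31399) - 84*(-27 + 81) = 34270 - 84*54 = 34270 - 4536 = 29734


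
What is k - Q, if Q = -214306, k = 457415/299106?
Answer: 64100667851/299106 ≈ 2.1431e+5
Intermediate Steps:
k = 457415/299106 (k = 457415*(1/299106) = 457415/299106 ≈ 1.5293)
k - Q = 457415/299106 - 1*(-214306) = 457415/299106 + 214306 = 64100667851/299106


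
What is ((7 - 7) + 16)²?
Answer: 256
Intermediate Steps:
((7 - 7) + 16)² = (0 + 16)² = 16² = 256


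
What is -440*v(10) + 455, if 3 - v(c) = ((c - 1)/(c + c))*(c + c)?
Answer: 3095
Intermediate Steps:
v(c) = 4 - c (v(c) = 3 - (c - 1)/(c + c)*(c + c) = 3 - (-1 + c)/((2*c))*2*c = 3 - (-1 + c)*(1/(2*c))*2*c = 3 - (-1 + c)/(2*c)*2*c = 3 - (-1 + c) = 3 + (1 - c) = 4 - c)
-440*v(10) + 455 = -440*(4 - 1*10) + 455 = -440*(4 - 10) + 455 = -440*(-6) + 455 = 2640 + 455 = 3095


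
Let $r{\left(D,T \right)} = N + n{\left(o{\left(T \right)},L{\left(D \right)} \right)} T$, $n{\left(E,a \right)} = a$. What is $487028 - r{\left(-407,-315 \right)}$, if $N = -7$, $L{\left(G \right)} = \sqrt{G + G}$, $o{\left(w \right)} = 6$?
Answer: $487035 + 315 i \sqrt{814} \approx 4.8704 \cdot 10^{5} + 8987.2 i$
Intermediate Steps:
$L{\left(G \right)} = \sqrt{2} \sqrt{G}$ ($L{\left(G \right)} = \sqrt{2 G} = \sqrt{2} \sqrt{G}$)
$r{\left(D,T \right)} = -7 + T \sqrt{2} \sqrt{D}$ ($r{\left(D,T \right)} = -7 + \sqrt{2} \sqrt{D} T = -7 + T \sqrt{2} \sqrt{D}$)
$487028 - r{\left(-407,-315 \right)} = 487028 - \left(-7 - 315 \sqrt{2} \sqrt{-407}\right) = 487028 - \left(-7 - 315 \sqrt{2} i \sqrt{407}\right) = 487028 - \left(-7 - 315 i \sqrt{814}\right) = 487028 + \left(7 + 315 i \sqrt{814}\right) = 487035 + 315 i \sqrt{814}$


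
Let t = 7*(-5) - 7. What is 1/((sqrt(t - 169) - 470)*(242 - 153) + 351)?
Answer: -41479/1722178772 - 89*I*sqrt(211)/1722178772 ≈ -2.4085e-5 - 7.5068e-7*I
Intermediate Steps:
t = -42 (t = -35 - 7 = -42)
1/((sqrt(t - 169) - 470)*(242 - 153) + 351) = 1/((sqrt(-42 - 169) - 470)*(242 - 153) + 351) = 1/((sqrt(-211) - 470)*89 + 351) = 1/((I*sqrt(211) - 470)*89 + 351) = 1/((-470 + I*sqrt(211))*89 + 351) = 1/((-41830 + 89*I*sqrt(211)) + 351) = 1/(-41479 + 89*I*sqrt(211))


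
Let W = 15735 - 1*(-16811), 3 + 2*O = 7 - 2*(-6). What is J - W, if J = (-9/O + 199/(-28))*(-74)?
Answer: -894231/28 ≈ -31937.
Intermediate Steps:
O = 8 (O = -3/2 + (7 - 2*(-6))/2 = -3/2 + (7 + 12)/2 = -3/2 + (½)*19 = -3/2 + 19/2 = 8)
J = 17057/28 (J = (-9/8 + 199/(-28))*(-74) = (-9*⅛ + 199*(-1/28))*(-74) = (-9/8 - 199/28)*(-74) = -461/56*(-74) = 17057/28 ≈ 609.18)
W = 32546 (W = 15735 + 16811 = 32546)
J - W = 17057/28 - 1*32546 = 17057/28 - 32546 = -894231/28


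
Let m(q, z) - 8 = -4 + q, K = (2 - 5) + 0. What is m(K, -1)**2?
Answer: 1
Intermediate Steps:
K = -3 (K = -3 + 0 = -3)
m(q, z) = 4 + q (m(q, z) = 8 + (-4 + q) = 4 + q)
m(K, -1)**2 = (4 - 3)**2 = 1**2 = 1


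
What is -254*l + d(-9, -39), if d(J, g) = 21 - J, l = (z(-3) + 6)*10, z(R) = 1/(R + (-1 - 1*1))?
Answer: -14702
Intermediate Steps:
z(R) = 1/(-2 + R) (z(R) = 1/(R + (-1 - 1)) = 1/(R - 2) = 1/(-2 + R))
l = 58 (l = (1/(-2 - 3) + 6)*10 = (1/(-5) + 6)*10 = (-1/5 + 6)*10 = (29/5)*10 = 58)
-254*l + d(-9, -39) = -254*58 + (21 - 1*(-9)) = -14732 + (21 + 9) = -14732 + 30 = -14702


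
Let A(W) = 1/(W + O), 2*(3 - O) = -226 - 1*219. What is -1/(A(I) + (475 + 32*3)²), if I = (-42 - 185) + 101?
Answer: -199/64882161 ≈ -3.0671e-6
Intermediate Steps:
I = -126 (I = -227 + 101 = -126)
O = 451/2 (O = 3 - (-226 - 1*219)/2 = 3 - (-226 - 219)/2 = 3 - ½*(-445) = 3 + 445/2 = 451/2 ≈ 225.50)
A(W) = 1/(451/2 + W) (A(W) = 1/(W + 451/2) = 1/(451/2 + W))
-1/(A(I) + (475 + 32*3)²) = -1/(2/(451 + 2*(-126)) + (475 + 32*3)²) = -1/(2/(451 - 252) + (475 + 96)²) = -1/(2/199 + 571²) = -1/(2*(1/199) + 326041) = -1/(2/199 + 326041) = -1/64882161/199 = -1*199/64882161 = -199/64882161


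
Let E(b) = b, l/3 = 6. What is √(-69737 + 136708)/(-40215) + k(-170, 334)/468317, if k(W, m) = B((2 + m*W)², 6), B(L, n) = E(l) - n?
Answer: 12/468317 - √66971/40215 ≈ -0.0064095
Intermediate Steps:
l = 18 (l = 3*6 = 18)
B(L, n) = 18 - n
k(W, m) = 12 (k(W, m) = 18 - 1*6 = 18 - 6 = 12)
√(-69737 + 136708)/(-40215) + k(-170, 334)/468317 = √(-69737 + 136708)/(-40215) + 12/468317 = √66971*(-1/40215) + 12*(1/468317) = -√66971/40215 + 12/468317 = 12/468317 - √66971/40215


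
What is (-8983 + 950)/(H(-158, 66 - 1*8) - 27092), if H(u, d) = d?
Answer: 8033/27034 ≈ 0.29714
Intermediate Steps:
(-8983 + 950)/(H(-158, 66 - 1*8) - 27092) = (-8983 + 950)/((66 - 1*8) - 27092) = -8033/((66 - 8) - 27092) = -8033/(58 - 27092) = -8033/(-27034) = -8033*(-1/27034) = 8033/27034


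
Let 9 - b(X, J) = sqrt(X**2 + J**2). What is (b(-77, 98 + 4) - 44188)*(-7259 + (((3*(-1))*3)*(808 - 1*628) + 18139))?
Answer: -409097540 - 9260*sqrt(16333) ≈ -4.1028e+8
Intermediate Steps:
b(X, J) = 9 - sqrt(J**2 + X**2) (b(X, J) = 9 - sqrt(X**2 + J**2) = 9 - sqrt(J**2 + X**2))
(b(-77, 98 + 4) - 44188)*(-7259 + (((3*(-1))*3)*(808 - 1*628) + 18139)) = ((9 - sqrt((98 + 4)**2 + (-77)**2)) - 44188)*(-7259 + (((3*(-1))*3)*(808 - 1*628) + 18139)) = ((9 - sqrt(102**2 + 5929)) - 44188)*(-7259 + ((-3*3)*(808 - 628) + 18139)) = ((9 - sqrt(10404 + 5929)) - 44188)*(-7259 + (-9*180 + 18139)) = ((9 - sqrt(16333)) - 44188)*(-7259 + (-1620 + 18139)) = (-44179 - sqrt(16333))*(-7259 + 16519) = (-44179 - sqrt(16333))*9260 = -409097540 - 9260*sqrt(16333)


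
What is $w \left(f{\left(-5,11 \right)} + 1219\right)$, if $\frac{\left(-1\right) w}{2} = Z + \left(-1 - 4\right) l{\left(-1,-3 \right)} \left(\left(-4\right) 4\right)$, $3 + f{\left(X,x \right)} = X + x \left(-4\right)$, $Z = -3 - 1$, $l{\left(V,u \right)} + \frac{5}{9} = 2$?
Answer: $- \frac{781112}{3} \approx -2.6037 \cdot 10^{5}$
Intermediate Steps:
$l{\left(V,u \right)} = \frac{13}{9}$ ($l{\left(V,u \right)} = - \frac{5}{9} + 2 = \frac{13}{9}$)
$Z = -4$ ($Z = -3 - 1 = -4$)
$f{\left(X,x \right)} = -3 + X - 4 x$ ($f{\left(X,x \right)} = -3 + \left(X + x \left(-4\right)\right) = -3 + \left(X - 4 x\right) = -3 + X - 4 x$)
$w = - \frac{2008}{9}$ ($w = - 2 \left(-4 + \left(-1 - 4\right) \frac{13}{9} \left(\left(-4\right) 4\right)\right) = - 2 \left(-4 + \left(-5\right) \frac{13}{9} \left(-16\right)\right) = - 2 \left(-4 - - \frac{1040}{9}\right) = - 2 \left(-4 + \frac{1040}{9}\right) = \left(-2\right) \frac{1004}{9} = - \frac{2008}{9} \approx -223.11$)
$w \left(f{\left(-5,11 \right)} + 1219\right) = - \frac{2008 \left(\left(-3 - 5 - 44\right) + 1219\right)}{9} = - \frac{2008 \left(-52 + 1219\right)}{9} = \left(- \frac{2008}{9}\right) 1167 = - \frac{781112}{3}$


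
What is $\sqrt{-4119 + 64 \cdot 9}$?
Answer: $i \sqrt{3543} \approx 59.523 i$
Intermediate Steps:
$\sqrt{-4119 + 64 \cdot 9} = \sqrt{-4119 + 576} = \sqrt{-3543} = i \sqrt{3543}$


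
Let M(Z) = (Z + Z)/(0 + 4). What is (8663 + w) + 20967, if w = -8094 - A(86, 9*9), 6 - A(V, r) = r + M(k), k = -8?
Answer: 21607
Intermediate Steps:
M(Z) = Z/2 (M(Z) = (2*Z)/4 = (2*Z)*(1/4) = Z/2)
A(V, r) = 10 - r (A(V, r) = 6 - (r + (1/2)*(-8)) = 6 - (r - 4) = 6 - (-4 + r) = 6 + (4 - r) = 10 - r)
w = -8023 (w = -8094 - (10 - 9*9) = -8094 - (10 - 1*81) = -8094 - (10 - 81) = -8094 - 1*(-71) = -8094 + 71 = -8023)
(8663 + w) + 20967 = (8663 - 8023) + 20967 = 640 + 20967 = 21607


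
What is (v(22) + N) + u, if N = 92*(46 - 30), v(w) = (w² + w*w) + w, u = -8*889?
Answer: -4650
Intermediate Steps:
u = -7112
v(w) = w + 2*w² (v(w) = (w² + w²) + w = 2*w² + w = w + 2*w²)
N = 1472 (N = 92*16 = 1472)
(v(22) + N) + u = (22*(1 + 2*22) + 1472) - 7112 = (22*(1 + 44) + 1472) - 7112 = (22*45 + 1472) - 7112 = (990 + 1472) - 7112 = 2462 - 7112 = -4650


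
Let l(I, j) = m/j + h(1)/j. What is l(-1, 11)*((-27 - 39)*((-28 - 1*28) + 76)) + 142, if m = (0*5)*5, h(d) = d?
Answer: 22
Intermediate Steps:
m = 0 (m = 0*5 = 0)
l(I, j) = 1/j (l(I, j) = 0/j + 1/j = 0 + 1/j = 1/j)
l(-1, 11)*((-27 - 39)*((-28 - 1*28) + 76)) + 142 = ((-27 - 39)*((-28 - 1*28) + 76))/11 + 142 = (-66*((-28 - 28) + 76))/11 + 142 = (-66*(-56 + 76))/11 + 142 = (-66*20)/11 + 142 = (1/11)*(-1320) + 142 = -120 + 142 = 22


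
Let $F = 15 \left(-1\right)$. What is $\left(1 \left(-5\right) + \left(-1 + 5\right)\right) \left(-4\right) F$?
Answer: $-60$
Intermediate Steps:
$F = -15$
$\left(1 \left(-5\right) + \left(-1 + 5\right)\right) \left(-4\right) F = \left(1 \left(-5\right) + \left(-1 + 5\right)\right) \left(-4\right) \left(-15\right) = \left(-5 + 4\right) \left(-4\right) \left(-15\right) = \left(-1\right) \left(-4\right) \left(-15\right) = 4 \left(-15\right) = -60$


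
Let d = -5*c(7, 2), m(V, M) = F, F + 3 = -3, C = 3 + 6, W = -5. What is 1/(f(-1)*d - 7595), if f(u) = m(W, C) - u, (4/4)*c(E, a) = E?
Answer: -1/7420 ≈ -0.00013477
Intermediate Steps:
c(E, a) = E
C = 9
F = -6 (F = -3 - 3 = -6)
m(V, M) = -6
f(u) = -6 - u
d = -35 (d = -5*7 = -35)
1/(f(-1)*d - 7595) = 1/((-6 - 1*(-1))*(-35) - 7595) = 1/((-6 + 1)*(-35) - 7595) = 1/(-5*(-35) - 7595) = 1/(175 - 7595) = 1/(-7420) = -1/7420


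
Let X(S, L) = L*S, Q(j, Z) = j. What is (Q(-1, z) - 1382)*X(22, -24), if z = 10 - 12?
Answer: 730224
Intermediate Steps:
z = -2
(Q(-1, z) - 1382)*X(22, -24) = (-1 - 1382)*(-24*22) = -1383*(-528) = 730224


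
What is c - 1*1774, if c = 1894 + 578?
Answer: 698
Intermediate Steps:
c = 2472
c - 1*1774 = 2472 - 1*1774 = 2472 - 1774 = 698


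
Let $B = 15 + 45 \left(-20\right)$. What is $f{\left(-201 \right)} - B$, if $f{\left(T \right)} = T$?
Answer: $684$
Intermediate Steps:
$B = -885$ ($B = 15 - 900 = -885$)
$f{\left(-201 \right)} - B = -201 - -885 = -201 + 885 = 684$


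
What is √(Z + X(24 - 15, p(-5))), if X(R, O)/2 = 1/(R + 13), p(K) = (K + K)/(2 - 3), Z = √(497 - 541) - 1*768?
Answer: √(-92917 + 242*I*√11)/11 ≈ 0.11968 + 27.711*I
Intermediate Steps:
Z = -768 + 2*I*√11 (Z = √(-44) - 768 = 2*I*√11 - 768 = -768 + 2*I*√11 ≈ -768.0 + 6.6332*I)
p(K) = -2*K (p(K) = (2*K)/(-1) = (2*K)*(-1) = -2*K)
X(R, O) = 2/(13 + R) (X(R, O) = 2/(R + 13) = 2/(13 + R))
√(Z + X(24 - 15, p(-5))) = √((-768 + 2*I*√11) + 2/(13 + (24 - 15))) = √((-768 + 2*I*√11) + 2/(13 + 9)) = √((-768 + 2*I*√11) + 2/22) = √((-768 + 2*I*√11) + 2*(1/22)) = √((-768 + 2*I*√11) + 1/11) = √(-8447/11 + 2*I*√11)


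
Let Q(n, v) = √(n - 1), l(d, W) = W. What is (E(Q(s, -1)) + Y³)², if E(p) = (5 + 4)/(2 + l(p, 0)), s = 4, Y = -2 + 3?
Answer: 121/4 ≈ 30.250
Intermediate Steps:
Y = 1
Q(n, v) = √(-1 + n)
E(p) = 9/2 (E(p) = (5 + 4)/(2 + 0) = 9/2)
(E(Q(s, -1)) + Y³)² = (9/2 + 1³)² = (9/2 + 1)² = (11/2)² = 121/4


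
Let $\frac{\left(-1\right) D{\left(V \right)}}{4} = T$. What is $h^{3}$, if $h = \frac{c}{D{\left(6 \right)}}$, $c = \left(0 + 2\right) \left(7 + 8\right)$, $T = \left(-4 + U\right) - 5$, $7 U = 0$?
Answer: $\frac{125}{216} \approx 0.5787$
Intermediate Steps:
$U = 0$ ($U = \frac{1}{7} \cdot 0 = 0$)
$T = -9$ ($T = \left(-4 + 0\right) - 5 = -4 - 5 = -9$)
$D{\left(V \right)} = 36$ ($D{\left(V \right)} = \left(-4\right) \left(-9\right) = 36$)
$c = 30$ ($c = 2 \cdot 15 = 30$)
$h = \frac{5}{6}$ ($h = \frac{30}{36} = 30 \cdot \frac{1}{36} = \frac{5}{6} \approx 0.83333$)
$h^{3} = \left(\frac{5}{6}\right)^{3} = \frac{125}{216}$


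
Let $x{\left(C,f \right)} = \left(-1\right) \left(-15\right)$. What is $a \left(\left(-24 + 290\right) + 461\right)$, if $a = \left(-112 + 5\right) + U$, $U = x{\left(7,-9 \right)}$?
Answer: $-66884$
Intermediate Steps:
$x{\left(C,f \right)} = 15$
$U = 15$
$a = -92$ ($a = \left(-112 + 5\right) + 15 = -107 + 15 = -92$)
$a \left(\left(-24 + 290\right) + 461\right) = - 92 \left(\left(-24 + 290\right) + 461\right) = - 92 \left(266 + 461\right) = \left(-92\right) 727 = -66884$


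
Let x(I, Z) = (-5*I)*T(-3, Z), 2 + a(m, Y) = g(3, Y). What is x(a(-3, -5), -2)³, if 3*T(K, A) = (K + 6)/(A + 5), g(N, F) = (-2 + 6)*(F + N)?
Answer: 125000/27 ≈ 4629.6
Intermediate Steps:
g(N, F) = 4*F + 4*N (g(N, F) = 4*(F + N) = 4*F + 4*N)
a(m, Y) = 10 + 4*Y (a(m, Y) = -2 + (4*Y + 4*3) = -2 + (4*Y + 12) = -2 + (12 + 4*Y) = 10 + 4*Y)
T(K, A) = (6 + K)/(3*(5 + A)) (T(K, A) = ((K + 6)/(A + 5))/3 = ((6 + K)/(5 + A))/3 = (6 + K)/(3*(5 + A)))
x(I, Z) = -5*I/(5 + Z) (x(I, Z) = (-5*I)*((6 - 3)/(3*(5 + Z))) = (-5*I)*((⅓)*3/(5 + Z)) = (-5*I)/(5 + Z) = -5*I/(5 + Z))
x(a(-3, -5), -2)³ = (-5*(10 + 4*(-5))/(5 - 2))³ = (-5*(10 - 20)/3)³ = (-5*(-10)*⅓)³ = (50/3)³ = 125000/27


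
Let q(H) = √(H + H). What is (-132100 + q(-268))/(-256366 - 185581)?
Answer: 132100/441947 - 2*I*√134/441947 ≈ 0.2989 - 5.2386e-5*I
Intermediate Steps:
q(H) = √2*√H (q(H) = √(2*H) = √2*√H)
(-132100 + q(-268))/(-256366 - 185581) = (-132100 + √2*√(-268))/(-256366 - 185581) = (-132100 + √2*(2*I*√67))/(-441947) = (-132100 + 2*I*√134)*(-1/441947) = 132100/441947 - 2*I*√134/441947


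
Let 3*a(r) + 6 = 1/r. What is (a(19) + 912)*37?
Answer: 1919227/57 ≈ 33671.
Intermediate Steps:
a(r) = -2 + 1/(3*r)
(a(19) + 912)*37 = ((-2 + (⅓)/19) + 912)*37 = ((-2 + (⅓)*(1/19)) + 912)*37 = ((-2 + 1/57) + 912)*37 = (-113/57 + 912)*37 = (51871/57)*37 = 1919227/57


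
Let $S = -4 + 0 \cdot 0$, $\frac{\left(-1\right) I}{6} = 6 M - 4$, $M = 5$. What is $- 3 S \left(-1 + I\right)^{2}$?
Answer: $295788$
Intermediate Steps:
$I = -156$ ($I = - 6 \left(6 \cdot 5 - 4\right) = - 6 \left(30 - 4\right) = \left(-6\right) 26 = -156$)
$S = -4$ ($S = -4 + 0 = -4$)
$- 3 S \left(-1 + I\right)^{2} = \left(-3\right) \left(-4\right) \left(-1 - 156\right)^{2} = 12 \left(-157\right)^{2} = 12 \cdot 24649 = 295788$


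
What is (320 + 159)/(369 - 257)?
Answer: 479/112 ≈ 4.2768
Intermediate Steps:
(320 + 159)/(369 - 257) = 479/112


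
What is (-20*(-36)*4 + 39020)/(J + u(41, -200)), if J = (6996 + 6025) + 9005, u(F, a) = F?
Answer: 41900/22067 ≈ 1.8988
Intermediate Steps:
J = 22026 (J = 13021 + 9005 = 22026)
(-20*(-36)*4 + 39020)/(J + u(41, -200)) = (-20*(-36)*4 + 39020)/(22026 + 41) = (720*4 + 39020)/22067 = (2880 + 39020)*(1/22067) = 41900*(1/22067) = 41900/22067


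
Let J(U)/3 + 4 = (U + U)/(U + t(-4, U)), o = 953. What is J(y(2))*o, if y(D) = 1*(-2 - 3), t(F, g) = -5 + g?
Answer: -9530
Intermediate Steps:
y(D) = -5 (y(D) = 1*(-5) = -5)
J(U) = -12 + 6*U/(-5 + 2*U) (J(U) = -12 + 3*((U + U)/(U + (-5 + U))) = -12 + 3*((2*U)/(-5 + 2*U)) = -12 + 3*(2*U/(-5 + 2*U)) = -12 + 6*U/(-5 + 2*U))
J(y(2))*o = (6*(10 - 3*(-5))/(-5 + 2*(-5)))*953 = (6*(10 + 15)/(-5 - 10))*953 = (6*25/(-15))*953 = (6*(-1/15)*25)*953 = -10*953 = -9530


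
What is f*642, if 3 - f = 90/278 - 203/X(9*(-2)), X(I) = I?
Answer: -2302747/417 ≈ -5522.2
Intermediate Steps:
f = -21521/2502 (f = 3 - (90/278 - 203/(9*(-2))) = 3 - (90*(1/278) - 203/(-18)) = 3 - (45/139 - 203*(-1/18)) = 3 - (45/139 + 203/18) = 3 - 1*29027/2502 = 3 - 29027/2502 = -21521/2502 ≈ -8.6015)
f*642 = -21521/2502*642 = -2302747/417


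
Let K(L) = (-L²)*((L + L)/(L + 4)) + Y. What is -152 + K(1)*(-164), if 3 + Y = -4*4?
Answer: 15148/5 ≈ 3029.6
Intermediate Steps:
Y = -19 (Y = -3 - 4*4 = -3 - 16 = -19)
K(L) = -19 - 2*L³/(4 + L) (K(L) = (-L²)*((L + L)/(L + 4)) - 19 = (-L²)*((2*L)/(4 + L)) - 19 = (-L²)*(2*L/(4 + L)) - 19 = -2*L³/(4 + L) - 19 = -19 - 2*L³/(4 + L))
-152 + K(1)*(-164) = -152 + ((-76 - 19*1 - 2*1³)/(4 + 1))*(-164) = -152 + ((-76 - 19 - 2*1)/5)*(-164) = -152 + ((-76 - 19 - 2)/5)*(-164) = -152 + ((⅕)*(-97))*(-164) = -152 - 97/5*(-164) = -152 + 15908/5 = 15148/5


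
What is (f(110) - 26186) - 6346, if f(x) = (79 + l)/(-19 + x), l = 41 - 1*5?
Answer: -2960297/91 ≈ -32531.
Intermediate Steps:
l = 36 (l = 41 - 5 = 36)
f(x) = 115/(-19 + x) (f(x) = (79 + 36)/(-19 + x) = 115/(-19 + x))
(f(110) - 26186) - 6346 = (115/(-19 + 110) - 26186) - 6346 = (115/91 - 26186) - 6346 = -2382811/91 - 6346 = -2960297/91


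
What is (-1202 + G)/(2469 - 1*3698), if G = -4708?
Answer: 5910/1229 ≈ 4.8088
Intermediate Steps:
(-1202 + G)/(2469 - 1*3698) = (-1202 - 4708)/(2469 - 1*3698) = -5910/(2469 - 3698) = -5910/(-1229) = -5910*(-1/1229) = 5910/1229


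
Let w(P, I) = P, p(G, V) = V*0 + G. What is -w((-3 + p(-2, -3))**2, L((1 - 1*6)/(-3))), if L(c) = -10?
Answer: -25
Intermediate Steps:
p(G, V) = G (p(G, V) = 0 + G = G)
-w((-3 + p(-2, -3))**2, L((1 - 1*6)/(-3))) = -(-3 - 2)**2 = -1*(-5)**2 = -1*25 = -25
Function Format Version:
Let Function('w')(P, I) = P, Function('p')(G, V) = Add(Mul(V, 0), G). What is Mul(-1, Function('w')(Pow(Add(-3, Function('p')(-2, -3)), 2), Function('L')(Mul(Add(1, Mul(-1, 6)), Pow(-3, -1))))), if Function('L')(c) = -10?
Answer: -25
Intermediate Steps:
Function('p')(G, V) = G (Function('p')(G, V) = Add(0, G) = G)
Mul(-1, Function('w')(Pow(Add(-3, Function('p')(-2, -3)), 2), Function('L')(Mul(Add(1, Mul(-1, 6)), Pow(-3, -1))))) = Mul(-1, Pow(Add(-3, -2), 2)) = Mul(-1, Pow(-5, 2)) = Mul(-1, 25) = -25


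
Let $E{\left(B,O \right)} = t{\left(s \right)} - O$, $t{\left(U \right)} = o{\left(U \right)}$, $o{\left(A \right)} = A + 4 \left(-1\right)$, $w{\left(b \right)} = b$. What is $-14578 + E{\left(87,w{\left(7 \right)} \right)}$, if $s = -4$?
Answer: $-14593$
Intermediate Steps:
$o{\left(A \right)} = -4 + A$ ($o{\left(A \right)} = A - 4 = -4 + A$)
$t{\left(U \right)} = -4 + U$
$E{\left(B,O \right)} = -8 - O$ ($E{\left(B,O \right)} = \left(-4 - 4\right) - O = -8 - O$)
$-14578 + E{\left(87,w{\left(7 \right)} \right)} = -14578 - 15 = -14593$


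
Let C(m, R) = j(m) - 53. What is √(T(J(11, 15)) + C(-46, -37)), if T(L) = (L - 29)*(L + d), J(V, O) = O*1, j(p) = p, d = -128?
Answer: √1483 ≈ 38.510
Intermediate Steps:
J(V, O) = O
C(m, R) = -53 + m (C(m, R) = m - 53 = -53 + m)
T(L) = (-128 + L)*(-29 + L) (T(L) = (L - 29)*(L - 128) = (-29 + L)*(-128 + L) = (-128 + L)*(-29 + L))
√(T(J(11, 15)) + C(-46, -37)) = √((3712 + 15² - 157*15) + (-53 - 46)) = √((3712 + 225 - 2355) - 99) = √(1582 - 99) = √1483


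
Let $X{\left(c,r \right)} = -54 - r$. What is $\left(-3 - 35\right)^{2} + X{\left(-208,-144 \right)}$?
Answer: $1534$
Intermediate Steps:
$\left(-3 - 35\right)^{2} + X{\left(-208,-144 \right)} = \left(-3 - 35\right)^{2} - -90 = \left(-38\right)^{2} + \left(-54 + 144\right) = 1444 + 90 = 1534$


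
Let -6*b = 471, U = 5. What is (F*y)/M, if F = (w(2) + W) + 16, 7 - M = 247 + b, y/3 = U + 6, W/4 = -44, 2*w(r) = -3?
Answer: 33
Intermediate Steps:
w(r) = -3/2 (w(r) = (½)*(-3) = -3/2)
W = -176 (W = 4*(-44) = -176)
b = -157/2 (b = -⅙*471 = -157/2 ≈ -78.500)
y = 33 (y = 3*(5 + 6) = 3*11 = 33)
M = -323/2 (M = 7 - (247 - 157/2) = 7 - 1*337/2 = 7 - 337/2 = -323/2 ≈ -161.50)
F = -323/2 (F = (-3/2 - 176) + 16 = -355/2 + 16 = -323/2 ≈ -161.50)
(F*y)/M = (-323/2*33)/(-323/2) = -10659/2*(-2/323) = 33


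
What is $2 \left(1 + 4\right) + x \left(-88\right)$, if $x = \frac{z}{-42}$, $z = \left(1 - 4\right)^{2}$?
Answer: $\frac{202}{7} \approx 28.857$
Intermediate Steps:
$z = 9$ ($z = \left(-3\right)^{2} = 9$)
$x = - \frac{3}{14}$ ($x = \frac{9}{-42} = 9 \left(- \frac{1}{42}\right) = - \frac{3}{14} \approx -0.21429$)
$2 \left(1 + 4\right) + x \left(-88\right) = 2 \left(1 + 4\right) - - \frac{132}{7} = 2 \cdot 5 + \frac{132}{7} = 10 + \frac{132}{7} = \frac{202}{7}$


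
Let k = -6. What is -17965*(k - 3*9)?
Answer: 592845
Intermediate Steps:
-17965*(k - 3*9) = -17965*(-6 - 3*9) = -17965*(-6 - 27) = -17965*(-33) = 592845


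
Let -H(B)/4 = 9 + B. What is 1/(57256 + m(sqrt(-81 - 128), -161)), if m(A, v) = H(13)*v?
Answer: 1/71424 ≈ 1.4001e-5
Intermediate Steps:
H(B) = -36 - 4*B (H(B) = -4*(9 + B) = -36 - 4*B)
m(A, v) = -88*v (m(A, v) = (-36 - 4*13)*v = (-36 - 52)*v = -88*v)
1/(57256 + m(sqrt(-81 - 128), -161)) = 1/(57256 - 88*(-161)) = 1/(57256 + 14168) = 1/71424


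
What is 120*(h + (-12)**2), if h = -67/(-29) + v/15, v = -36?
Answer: 500808/29 ≈ 17269.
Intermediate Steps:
h = -13/145 (h = -67/(-29) - 36/15 = -67*(-1/29) - 36*1/15 = 67/29 - 12/5 = -13/145 ≈ -0.089655)
120*(h + (-12)**2) = 120*(-13/145 + (-12)**2) = 120*(-13/145 + 144) = 120*(20867/145) = 500808/29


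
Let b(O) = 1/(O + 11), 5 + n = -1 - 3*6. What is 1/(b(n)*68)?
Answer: -13/68 ≈ -0.19118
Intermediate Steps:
n = -24 (n = -5 + (-1 - 3*6) = -5 + (-1 - 18) = -5 - 19 = -24)
b(O) = 1/(11 + O)
1/(b(n)*68) = 1/(68/(11 - 24)) = 1/(68/(-13)) = 1/(-1/13*68) = 1/(-68/13) = -13/68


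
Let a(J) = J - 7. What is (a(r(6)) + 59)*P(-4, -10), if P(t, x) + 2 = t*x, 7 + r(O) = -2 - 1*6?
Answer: 1406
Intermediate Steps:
r(O) = -15 (r(O) = -7 + (-2 - 1*6) = -7 + (-2 - 6) = -7 - 8 = -15)
a(J) = -7 + J
P(t, x) = -2 + t*x
(a(r(6)) + 59)*P(-4, -10) = ((-7 - 15) + 59)*(-2 - 4*(-10)) = (-22 + 59)*(-2 + 40) = 37*38 = 1406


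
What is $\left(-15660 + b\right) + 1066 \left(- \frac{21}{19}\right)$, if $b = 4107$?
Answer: $- \frac{241893}{19} \approx -12731.0$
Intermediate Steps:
$\left(-15660 + b\right) + 1066 \left(- \frac{21}{19}\right) = \left(-15660 + 4107\right) + 1066 \left(- \frac{21}{19}\right) = -11553 + 1066 \left(\left(-21\right) \frac{1}{19}\right) = -11553 + 1066 \left(- \frac{21}{19}\right) = -11553 - \frac{22386}{19} = - \frac{241893}{19}$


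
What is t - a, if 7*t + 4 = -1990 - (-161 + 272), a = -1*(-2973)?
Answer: -22916/7 ≈ -3273.7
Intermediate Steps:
a = 2973
t = -2105/7 (t = -4/7 + (-1990 - (-161 + 272))/7 = -4/7 + (-1990 - 1*111)/7 = -4/7 + (-1990 - 111)/7 = -4/7 + (1/7)*(-2101) = -4/7 - 2101/7 = -2105/7 ≈ -300.71)
t - a = -2105/7 - 1*2973 = -2105/7 - 2973 = -22916/7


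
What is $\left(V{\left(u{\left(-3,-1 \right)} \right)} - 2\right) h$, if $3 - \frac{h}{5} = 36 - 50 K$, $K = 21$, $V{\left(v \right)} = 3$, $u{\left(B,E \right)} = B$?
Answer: $5085$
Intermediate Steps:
$h = 5085$ ($h = 15 - 5 \left(36 - 1050\right) = 15 - -5070 = 15 + 5070 = 5085$)
$\left(V{\left(u{\left(-3,-1 \right)} \right)} - 2\right) h = \left(3 - 2\right) 5085 = 1 \cdot 5085 = 5085$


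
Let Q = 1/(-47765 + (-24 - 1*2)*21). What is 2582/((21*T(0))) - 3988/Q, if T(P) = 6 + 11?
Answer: 68781146258/357 ≈ 1.9266e+8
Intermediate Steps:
T(P) = 17
Q = -1/48311 (Q = 1/(-47765 + (-24 - 2)*21) = 1/(-47765 - 26*21) = 1/(-47765 - 546) = 1/(-48311) = -1/48311 ≈ -2.0699e-5)
2582/((21*T(0))) - 3988/Q = 2582/((21*17)) - 3988/(-1/48311) = 2582/357 - 3988*(-48311) = 2582*(1/357) + 192664268 = 2582/357 + 192664268 = 68781146258/357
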